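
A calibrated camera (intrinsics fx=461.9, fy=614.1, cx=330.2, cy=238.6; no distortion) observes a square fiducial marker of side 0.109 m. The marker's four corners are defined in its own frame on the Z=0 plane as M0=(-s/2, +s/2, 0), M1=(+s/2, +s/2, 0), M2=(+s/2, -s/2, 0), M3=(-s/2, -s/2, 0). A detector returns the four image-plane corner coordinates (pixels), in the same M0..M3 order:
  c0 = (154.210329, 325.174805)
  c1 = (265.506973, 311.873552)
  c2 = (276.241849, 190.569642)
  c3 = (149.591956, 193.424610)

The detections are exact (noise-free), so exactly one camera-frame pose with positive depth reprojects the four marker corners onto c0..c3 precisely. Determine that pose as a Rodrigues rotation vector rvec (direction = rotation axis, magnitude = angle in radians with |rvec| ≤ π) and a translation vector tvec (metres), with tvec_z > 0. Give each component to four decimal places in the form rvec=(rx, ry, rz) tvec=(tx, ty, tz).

Intrinsics K: fx=461.9, fy=614.1, cx=330.2, cy=238.6
Marker side s = 0.109 m; corners in marker frame (Z=0):
  M0 = (-0.0545, +0.0545, 0)
  M1 = (+0.0545, +0.0545, 0)
  M2 = (+0.0545, -0.0545, 0)
  M3 = (-0.0545, -0.0545, 0)
Detected image corners:
  c0 = (154.210329, 325.174805) px
  c1 = (265.506973, 311.873552) px
  c2 = (276.241849, 190.569642) px
  c3 = (149.591956, 193.424610) px
Planar DLT: solve 8×8 A·h = b for H (H[2,2]=1):
  H  [+1263.25399 +223.54132 +213.99248]
  H  [+135.73137 +1466.30415 +259.23294]
  H  [+0.83440 +1.20537 +1.00000]
B = K⁻¹H; ‖b₁‖=2.297758, ‖b₂‖=2.297758; λ = 2/(‖b₁‖+‖b₂‖) = 0.435207, sign → tz>0 ⇒ λ=+0.435207
r₁ = λ·B[:,0] = (+0.93065,-0.04490,+0.36314); r₂ = λ·B[:,1] = (-0.16439,+0.83533,+0.52459)
r₃ = r₁×r₂ = (-0.32690,-0.54790,+0.77003); SVD([r₁ r₂ r₃]) → R = UVᵀ:
  R  [+0.93065 -0.16439 -0.32690]
  R  [-0.04490 +0.83533 -0.54790]
  R  [+0.36314 +0.52459 +0.77003]
t = (-0.10949, +0.01462, +0.43521) m
tr R = 2.536013; θ = arccos((tr R − 1)/2) = 0.695074 rad = 39.825°
axis k = ((R−Rᵀ)₃₂, (R−Rᵀ)₁₃, (R−Rᵀ)₂₁) / (2 sinθ) = (+0.837306, -0.538717, +0.093287)
rvec = θ·k = (+0.581989, -0.374448, +0.064841)

rvec=(0.5820, -0.3744, 0.0648) tvec=(-0.1095, 0.0146, 0.4352)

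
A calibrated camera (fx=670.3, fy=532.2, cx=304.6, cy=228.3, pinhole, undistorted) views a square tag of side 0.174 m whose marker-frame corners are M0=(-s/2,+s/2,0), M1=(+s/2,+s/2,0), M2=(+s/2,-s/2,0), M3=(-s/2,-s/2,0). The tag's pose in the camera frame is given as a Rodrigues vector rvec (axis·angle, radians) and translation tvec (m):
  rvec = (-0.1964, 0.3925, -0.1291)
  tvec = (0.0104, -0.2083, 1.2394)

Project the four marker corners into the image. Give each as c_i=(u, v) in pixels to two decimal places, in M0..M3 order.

c0=(271.55, 181.77) c1=(359.66, 166.61) c2=(349.73, 95.02) c3=(264.67, 113.27)

Intrinsics K: fx=670.3, fy=532.2, cx=304.6, cy=228.3
Marker side s = 0.174 m; corners in marker frame (Z=0):
  M0 = (-0.0870, +0.0870, 0)
  M1 = (+0.0870, +0.0870, 0)
  M2 = (+0.0870, -0.0870, 0)
  M3 = (-0.0870, -0.0870, 0)
rvec = (-0.1964, 0.3925, -0.1291), |rvec| = θ = 0.45749 rad = 26.212°
Rodrigues: sinθ=0.44170, 1−cosθ=0.10284; R = I + sinθ·[k]× + (1−cosθ)·[k]×²:
    [+0.91612 +0.08677 +0.39141]
    [-0.16252 +0.97286 +0.16472]
    [-0.36649 -0.21452 +0.90535]
t = (0.0104, -0.2083, 1.2394) m
M0: Pc = R·M0+t = (-0.06175, -0.10952, +1.25262); u = 670.3·(-0.06175)/1.25262 + 304.6 = 271.5547, v = 532.2·(-0.10952)/1.25262 + 228.3 = 181.7675
M1: Pc = R·M1+t = (+0.09765, -0.13780, +1.18885); u = 670.3·(+0.09765)/1.18885 + 304.6 = 359.6577, v = 532.2·(-0.13780)/1.18885 + 228.3 = 166.6124
M2: Pc = R·M2+t = (+0.08255, -0.30708, +1.22618); u = 670.3·(+0.08255)/1.22618 + 304.6 = 349.7285, v = 532.2·(-0.30708)/1.22618 + 228.3 = 95.0185
M3: Pc = R·M3+t = (-0.07685, -0.27880, +1.28995); u = 670.3·(-0.07685)/1.28995 + 304.6 = 264.6657, v = 532.2·(-0.27880)/1.28995 + 228.3 = 113.2744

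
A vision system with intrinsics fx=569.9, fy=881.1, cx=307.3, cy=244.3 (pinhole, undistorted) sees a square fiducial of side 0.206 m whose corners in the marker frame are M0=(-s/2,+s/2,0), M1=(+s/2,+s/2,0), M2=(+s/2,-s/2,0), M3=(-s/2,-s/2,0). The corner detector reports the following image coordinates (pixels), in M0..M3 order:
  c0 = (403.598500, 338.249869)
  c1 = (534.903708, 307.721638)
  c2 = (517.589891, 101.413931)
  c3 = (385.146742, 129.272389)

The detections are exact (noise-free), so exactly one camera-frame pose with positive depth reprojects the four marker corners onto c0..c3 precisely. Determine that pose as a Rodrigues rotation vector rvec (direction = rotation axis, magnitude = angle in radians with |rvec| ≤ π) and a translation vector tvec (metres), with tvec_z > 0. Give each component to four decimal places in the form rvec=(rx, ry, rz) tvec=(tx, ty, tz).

Intrinsics K: fx=569.9, fy=881.1, cx=307.3, cy=244.3
Marker side s = 0.206 m; corners in marker frame (Z=0):
  M0 = (-0.1030, +0.1030, 0)
  M1 = (+0.1030, +0.1030, 0)
  M2 = (+0.1030, -0.1030, 0)
  M3 = (-0.1030, -0.1030, 0)
Detected image corners:
  c0 = (403.598500, 338.249869) px
  c1 = (534.903708, 307.721638) px
  c2 = (517.589891, 101.413931) px
  c3 = (385.146742, 129.272389) px
Planar DLT: solve 8×8 A·h = b for H (H[2,2]=1):
  H  [+671.00959 +101.88835 +460.79513]
  H  [-127.04730 +1015.11743 +219.41443]
  H  [+0.06703 +0.03280 +1.00000]
B = K⁻¹H; ‖b₁‖=1.154771, ‖b₂‖=1.154771; λ = 2/(‖b₁‖+‖b₂‖) = 0.865973, sign → tz>0 ⇒ λ=+0.865973
r₁ = λ·B[:,0] = (+0.98831,-0.14096,+0.05804); r₂ = λ·B[:,1] = (+0.13951,+0.98981,+0.02840)
r₃ = r₁×r₂ = (-0.06146,-0.01997,+0.99791); SVD([r₁ r₂ r₃]) → R = UVᵀ:
  R  [+0.98831 +0.13951 -0.06146]
  R  [-0.14096 +0.98981 -0.01997]
  R  [+0.05804 +0.02840 +0.99791]
t = (+0.23324, -0.02446, +0.86597) m
tr R = 2.976036; θ = arccos((tr R − 1)/2) = 0.154957 rad = 8.878°
axis k = ((R−Rᵀ)₃₂, (R−Rᵀ)₁₃, (R−Rᵀ)₂₁) / (2 sinθ) = (+0.156724, -0.387133, -0.908606)
rvec = θ·k = (+0.024286, -0.059989, -0.140795)

rvec=(0.0243, -0.0600, -0.1408) tvec=(0.2332, -0.0245, 0.8660)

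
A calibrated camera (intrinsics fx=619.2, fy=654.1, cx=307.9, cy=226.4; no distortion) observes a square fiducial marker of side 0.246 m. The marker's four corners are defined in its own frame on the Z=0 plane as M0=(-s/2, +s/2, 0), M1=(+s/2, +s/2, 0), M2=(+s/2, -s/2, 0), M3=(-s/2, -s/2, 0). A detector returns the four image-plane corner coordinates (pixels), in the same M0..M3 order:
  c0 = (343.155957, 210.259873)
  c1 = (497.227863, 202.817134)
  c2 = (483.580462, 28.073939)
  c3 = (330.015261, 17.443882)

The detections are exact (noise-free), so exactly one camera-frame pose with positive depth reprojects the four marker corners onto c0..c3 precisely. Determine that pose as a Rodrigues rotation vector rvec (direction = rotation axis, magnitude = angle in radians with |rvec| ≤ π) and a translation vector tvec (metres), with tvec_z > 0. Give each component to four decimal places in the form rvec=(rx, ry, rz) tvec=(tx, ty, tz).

rvec=(-0.0538, -0.3536, -0.0612) tvec=(0.1534, -0.1491, 0.8685)

Intrinsics K: fx=619.2, fy=654.1, cx=307.9, cy=226.4
Marker side s = 0.246 m; corners in marker frame (Z=0):
  M0 = (-0.1230, +0.1230, 0)
  M1 = (+0.1230, +0.1230, 0)
  M2 = (+0.1230, -0.1230, 0)
  M3 = (-0.1230, -0.1230, 0)
Detected image corners:
  c0 = (343.155957, 210.259873) px
  c1 = (497.227863, 202.817134) px
  c2 = (483.580462, 28.073939) px
  c3 = (330.015261, 17.443882) px
Planar DLT: solve 8×8 A·h = b for H (H[2,2]=1):
  H  [+790.74181 +34.55240 +417.24072]
  H  [+52.57548 +739.73318 +114.14273]
  H  [+0.40017 -0.04824 +1.00000]
B = K⁻¹H; ‖b₁‖=1.151395, ‖b₂‖=1.151395; λ = 2/(‖b₁‖+‖b₂‖) = 0.868512, sign → tz>0 ⇒ λ=+0.868512
r₁ = λ·B[:,0] = (+0.93630,-0.05049,+0.34755); r₂ = λ·B[:,1] = (+0.06930,+0.99672,-0.04189)
r₃ = r₁×r₂ = (-0.34430,+0.06331,+0.93672); SVD([r₁ r₂ r₃]) → R = UVᵀ:
  R  [+0.93630 +0.06930 -0.34430]
  R  [-0.05049 +0.99672 +0.06331]
  R  [+0.34755 -0.04189 +0.93672]
t = (+0.15337, -0.14905, +0.86851) m
tr R = 2.869739; θ = arccos((tr R − 1)/2) = 0.362905 rad = 20.793°
axis k = ((R−Rᵀ)₃₂, (R−Rᵀ)₁₃, (R−Rᵀ)₂₁) / (2 sinθ) = (-0.148178, -0.974463, -0.168714)
rvec = θ·k = (-0.053775, -0.353638, -0.061227)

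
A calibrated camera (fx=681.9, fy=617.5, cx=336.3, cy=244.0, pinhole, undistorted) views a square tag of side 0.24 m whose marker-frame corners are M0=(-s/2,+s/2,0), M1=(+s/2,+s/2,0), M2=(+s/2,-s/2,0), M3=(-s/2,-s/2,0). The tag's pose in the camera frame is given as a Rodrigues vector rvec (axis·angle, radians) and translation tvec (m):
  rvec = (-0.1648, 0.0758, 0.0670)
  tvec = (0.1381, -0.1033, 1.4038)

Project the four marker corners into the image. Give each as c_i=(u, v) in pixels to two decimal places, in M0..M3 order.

c0=(341.18, 247.35) c1=(459.68, 253.90) c2=(464.74, 150.44) c3=(349.36, 145.46)

Intrinsics K: fx=681.9, fy=617.5, cx=336.3, cy=244.0
Marker side s = 0.24 m; corners in marker frame (Z=0):
  M0 = (-0.1200, +0.1200, 0)
  M1 = (+0.1200, +0.1200, 0)
  M2 = (+0.1200, -0.1200, 0)
  M3 = (-0.1200, -0.1200, 0)
rvec = (-0.1648, 0.0758, 0.0670), |rvec| = θ = 0.19337 rad = 11.080°
Rodrigues: sinθ=0.19217, 1−cosθ=0.01864; R = I + sinθ·[k]× + (1−cosθ)·[k]×²:
    [+0.99490 -0.07281 +0.06982]
    [+0.06036 +0.98423 +0.16631]
    [-0.08083 -0.16124 +0.98360]
t = (0.1381, -0.1033, 1.4038) m
M0: Pc = R·M0+t = (+0.00998, +0.00756, +1.39415); u = 681.9·(+0.00998)/1.39415 + 336.3 = 341.1789, v = 617.5·(+0.00756)/1.39415 + 244.0 = 247.3504
M1: Pc = R·M1+t = (+0.24875, +0.02205, +1.37475); u = 681.9·(+0.24875)/1.37475 + 336.3 = 459.6846, v = 617.5·(+0.02205)/1.37475 + 244.0 = 253.9042
M2: Pc = R·M2+t = (+0.26622, -0.21416, +1.41345); u = 681.9·(+0.26622)/1.41345 + 336.3 = 464.7367, v = 617.5·(-0.21416)/1.41345 + 244.0 = 150.4371
M3: Pc = R·M3+t = (+0.02745, -0.22865, +1.43285); u = 681.9·(+0.02745)/1.43285 + 336.3 = 349.3633, v = 617.5·(-0.22865)/1.43285 + 244.0 = 145.4612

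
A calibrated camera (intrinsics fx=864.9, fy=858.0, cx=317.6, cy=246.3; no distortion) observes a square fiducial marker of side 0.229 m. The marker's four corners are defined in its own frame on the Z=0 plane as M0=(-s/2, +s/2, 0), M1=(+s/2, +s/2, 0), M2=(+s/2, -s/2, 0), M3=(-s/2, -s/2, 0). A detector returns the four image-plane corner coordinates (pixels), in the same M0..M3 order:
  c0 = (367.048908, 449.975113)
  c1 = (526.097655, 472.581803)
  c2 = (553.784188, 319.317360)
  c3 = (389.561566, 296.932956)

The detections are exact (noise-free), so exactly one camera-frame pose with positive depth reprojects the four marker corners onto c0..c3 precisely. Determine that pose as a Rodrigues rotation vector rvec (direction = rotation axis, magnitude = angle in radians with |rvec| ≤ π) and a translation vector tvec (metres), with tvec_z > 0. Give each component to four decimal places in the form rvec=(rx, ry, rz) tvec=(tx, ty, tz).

Intrinsics K: fx=864.9, fy=858.0, cx=317.6, cy=246.3
Marker side s = 0.229 m; corners in marker frame (Z=0):
  M0 = (-0.1145, +0.1145, 0)
  M1 = (+0.1145, +0.1145, 0)
  M2 = (+0.1145, -0.1145, 0)
  M3 = (-0.1145, -0.1145, 0)
Detected image corners:
  c0 = (367.048908, 449.975113) px
  c1 = (526.097655, 472.581803) px
  c2 = (553.784188, 319.317360) px
  c3 = (389.561566, 296.932956) px
Planar DLT: solve 8×8 A·h = b for H (H[2,2]=1):
  H  [+693.59602 -47.26820 +458.68499]
  H  [+88.13528 +720.99431 +385.85780]
  H  [-0.02627 +0.13570 +1.00000]
B = K⁻¹H; ‖b₁‖=0.819462, ‖b₂‖=0.819462; λ = 2/(‖b₁‖+‖b₂‖) = 1.220313, sign → tz>0 ⇒ λ=+1.220313
r₁ = λ·B[:,0] = (+0.99039,+0.13456,-0.03206); r₂ = λ·B[:,1] = (-0.12750,+0.97792,+0.16560)
r₃ = r₁×r₂ = (+0.05363,-0.15992,+0.98567); SVD([r₁ r₂ r₃]) → R = UVᵀ:
  R  [+0.99039 -0.12750 +0.05363]
  R  [+0.13456 +0.97792 -0.15992]
  R  [-0.03206 +0.16560 +0.98567]
t = (+0.19906, +0.19849, +1.22031) m
tr R = 2.953977; θ = arccos((tr R − 1)/2) = 0.214944 rad = 12.315°
axis k = ((R−Rᵀ)₃₂, (R−Rᵀ)₁₃, (R−Rᵀ)₂₁) / (2 sinθ) = (+0.763068, +0.200872, +0.614311)
rvec = θ·k = (+0.164017, +0.043176, +0.132042)

rvec=(0.1640, 0.0432, 0.1320) tvec=(0.1991, 0.1985, 1.2203)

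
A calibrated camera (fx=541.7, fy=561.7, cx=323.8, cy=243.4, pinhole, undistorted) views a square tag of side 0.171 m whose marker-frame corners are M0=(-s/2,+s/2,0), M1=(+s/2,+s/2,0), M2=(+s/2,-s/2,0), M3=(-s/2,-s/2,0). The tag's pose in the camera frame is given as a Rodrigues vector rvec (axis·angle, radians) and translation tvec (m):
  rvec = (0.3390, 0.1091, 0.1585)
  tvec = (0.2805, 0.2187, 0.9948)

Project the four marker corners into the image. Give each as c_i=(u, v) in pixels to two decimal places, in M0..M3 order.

Intrinsics K: fx=541.7, fy=561.7, cx=323.8, cy=243.4
Marker side s = 0.171 m; corners in marker frame (Z=0):
  M0 = (-0.0855, +0.0855, 0)
  M1 = (+0.0855, +0.0855, 0)
  M2 = (+0.0855, -0.0855, 0)
  M3 = (-0.0855, -0.0855, 0)
rvec = (0.3390, 0.1091, 0.1585), |rvec| = θ = 0.38980 rad = 22.334°
Rodrigues: sinθ=0.38001, 1−cosθ=0.07502; R = I + sinθ·[k]× + (1−cosθ)·[k]×²:
    [+0.98172 -0.13626 +0.13289]
    [+0.17278 +0.93086 -0.32194]
    [-0.07983 +0.33902 +0.93739]
t = (0.2805, 0.2187, 0.9948) m
M0: Pc = R·M0+t = (+0.18491, +0.28352, +1.03061); u = 541.7·(+0.18491)/1.03061 + 323.8 = 420.9921, v = 561.7·(+0.28352)/1.03061 + 243.4 = 397.9209
M1: Pc = R·M1+t = (+0.35279, +0.31306, +1.01696); u = 541.7·(+0.35279)/1.01696 + 323.8 = 511.7176, v = 561.7·(+0.31306)/1.01696 + 243.4 = 416.3136
M2: Pc = R·M2+t = (+0.37609, +0.15388, +0.95899); u = 541.7·(+0.37609)/0.95899 + 323.8 = 536.2388, v = 561.7·(+0.15388)/0.95899 + 243.4 = 333.5330
M3: Pc = R·M3+t = (+0.20821, +0.12434, +0.97264); u = 541.7·(+0.20821)/0.97264 + 323.8 = 439.7617, v = 561.7·(+0.12434)/0.97264 + 243.4 = 315.2059

c0=(420.99, 397.92) c1=(511.72, 416.31) c2=(536.24, 333.53) c3=(439.76, 315.21)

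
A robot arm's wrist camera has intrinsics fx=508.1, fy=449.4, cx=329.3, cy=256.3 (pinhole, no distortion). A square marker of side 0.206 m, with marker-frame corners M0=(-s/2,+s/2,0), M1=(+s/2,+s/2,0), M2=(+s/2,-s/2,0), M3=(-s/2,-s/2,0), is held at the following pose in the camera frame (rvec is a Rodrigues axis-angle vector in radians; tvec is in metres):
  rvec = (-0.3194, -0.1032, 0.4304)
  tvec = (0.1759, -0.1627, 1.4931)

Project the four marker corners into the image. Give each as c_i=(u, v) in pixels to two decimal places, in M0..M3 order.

c0=(344.03, 219.90) c1=(408.69, 246.99) c2=(432.12, 195.36) c3=(370.41, 169.25)

Intrinsics K: fx=508.1, fy=449.4, cx=329.3, cy=256.3
Marker side s = 0.206 m; corners in marker frame (Z=0):
  M0 = (-0.1030, +0.1030, 0)
  M1 = (+0.1030, +0.1030, 0)
  M2 = (+0.1030, -0.1030, 0)
  M3 = (-0.1030, -0.1030, 0)
rvec = (-0.3194, -0.1032, 0.4304), |rvec| = θ = 0.54581 rad = 31.273°
Rodrigues: sinθ=0.51911, 1−cosθ=0.14529; R = I + sinθ·[k]× + (1−cosθ)·[k]×²:
    [+0.90446 -0.39327 -0.16520]
    [+0.42542 +0.85990 +0.28211]
    [+0.03111 -0.32544 +0.94505]
t = (0.1759, -0.1627, 1.4931) m
M0: Pc = R·M0+t = (+0.04223, -0.11795, +1.45638); u = 508.1·(+0.04223)/1.45638 + 329.3 = 344.0345, v = 449.4·(-0.11795)/1.45638 + 256.3 = 219.9041
M1: Pc = R·M1+t = (+0.22855, -0.03031, +1.46278); u = 508.1·(+0.22855)/1.46278 + 329.3 = 408.6881, v = 449.4·(-0.03031)/1.46278 + 256.3 = 246.9875
M2: Pc = R·M2+t = (+0.30957, -0.20745, +1.52982); u = 508.1·(+0.30957)/1.52982 + 329.3 = 432.1161, v = 449.4·(-0.20745)/1.52982 + 256.3 = 195.3593
M3: Pc = R·M3+t = (+0.12325, -0.29509, +1.52342); u = 508.1·(+0.12325)/1.52342 + 329.3 = 370.4063, v = 449.4·(-0.29509)/1.52342 + 256.3 = 169.2505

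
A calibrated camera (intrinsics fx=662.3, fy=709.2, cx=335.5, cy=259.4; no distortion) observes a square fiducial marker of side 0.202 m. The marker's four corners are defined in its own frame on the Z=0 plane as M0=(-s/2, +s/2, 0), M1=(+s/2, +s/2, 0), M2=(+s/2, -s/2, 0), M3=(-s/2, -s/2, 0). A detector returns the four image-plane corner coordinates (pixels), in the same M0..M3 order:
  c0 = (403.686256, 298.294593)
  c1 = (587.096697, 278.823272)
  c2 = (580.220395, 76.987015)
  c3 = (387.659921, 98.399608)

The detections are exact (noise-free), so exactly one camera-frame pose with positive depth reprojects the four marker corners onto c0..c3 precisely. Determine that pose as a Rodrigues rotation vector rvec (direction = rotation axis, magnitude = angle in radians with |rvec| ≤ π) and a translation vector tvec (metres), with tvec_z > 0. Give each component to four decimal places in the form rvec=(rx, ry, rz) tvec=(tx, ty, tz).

rvec=(0.1739, 0.0078, -0.1011) tvec=(0.1655, -0.0690, 0.7112)

Intrinsics K: fx=662.3, fy=709.2, cx=335.5, cy=259.4
Marker side s = 0.202 m; corners in marker frame (Z=0):
  M0 = (-0.1010, +0.1010, 0)
  M1 = (+0.1010, +0.1010, 0)
  M2 = (+0.1010, -0.1010, 0)
  M3 = (-0.1010, -0.1010, 0)
Detected image corners:
  c0 = (403.686256, 298.294593) px
  c1 = (587.096697, 278.823272) px
  c2 = (580.220395, 76.987015) px
  c3 = (387.659921, 98.399608) px
Planar DLT: solve 8×8 A·h = b for H (H[2,2]=1):
  H  [+918.71714 +175.42452 +489.58594]
  H  [-105.44058 +1039.96972 +190.60861]
  H  [-0.02318 +0.24237 +1.00000]
B = K⁻¹H; ‖b₁‖=1.406102, ‖b₂‖=1.406102; λ = 2/(‖b₁‖+‖b₂‖) = 0.711186, sign → tz>0 ⇒ λ=+0.711186
r₁ = λ·B[:,0] = (+0.99488,-0.09971,-0.01648); r₂ = λ·B[:,1] = (+0.10105,+0.97983,+0.17237)
r₃ = r₁×r₂ = (-0.00104,-0.17316,+0.98489); SVD([r₁ r₂ r₃]) → R = UVᵀ:
  R  [+0.99488 +0.10105 -0.00104]
  R  [-0.09971 +0.97983 -0.17316]
  R  [-0.01648 +0.17237 +0.98489]
t = (+0.16546, -0.06898, +0.71119) m
tr R = 2.959609; θ = arccos((tr R − 1)/2) = 0.201315 rad = 11.535°
axis k = ((R−Rᵀ)₃₂, (R−Rᵀ)₁₃, (R−Rᵀ)₂₁) / (2 sinθ) = (+0.864000, +0.038630, -0.502008)
rvec = θ·k = (+0.173937, +0.007777, -0.101062)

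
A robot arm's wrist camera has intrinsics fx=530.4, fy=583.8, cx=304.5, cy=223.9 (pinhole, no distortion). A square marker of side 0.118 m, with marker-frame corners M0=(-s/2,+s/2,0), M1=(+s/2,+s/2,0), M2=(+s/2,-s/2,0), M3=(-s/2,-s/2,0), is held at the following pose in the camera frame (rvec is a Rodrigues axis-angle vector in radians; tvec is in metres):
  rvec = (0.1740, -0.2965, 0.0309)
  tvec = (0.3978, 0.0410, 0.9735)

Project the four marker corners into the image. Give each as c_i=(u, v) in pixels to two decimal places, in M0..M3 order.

Intrinsics K: fx=530.4, fy=583.8, cx=304.5, cy=223.9
Marker side s = 0.118 m; corners in marker frame (Z=0):
  M0 = (-0.0590, +0.0590, 0)
  M1 = (+0.0590, +0.0590, 0)
  M2 = (+0.0590, -0.0590, 0)
  M3 = (-0.0590, -0.0590, 0)
rvec = (0.1740, -0.2965, 0.0309), |rvec| = θ = 0.34517 rad = 19.777°
Rodrigues: sinθ=0.33836, 1−cosθ=0.05898; R = I + sinθ·[k]× + (1−cosθ)·[k]×²:
    [+0.95601 -0.05583 -0.28799]
    [+0.00475 +0.98454 -0.17510]
    [+0.29331 +0.16603 +0.94149]
t = (0.3978, 0.0410, 0.9735) m
M0: Pc = R·M0+t = (+0.33810, +0.09881, +0.96599); u = 530.4·(+0.33810)/0.96599 + 304.5 = 490.1427, v = 583.8·(+0.09881)/0.96599 + 223.9 = 283.6147
M1: Pc = R·M1+t = (+0.45091, +0.09937, +1.00060); u = 530.4·(+0.45091)/1.00060 + 304.5 = 543.5192, v = 583.8·(+0.09937)/1.00060 + 223.9 = 281.8762
M2: Pc = R·M2+t = (+0.45750, -0.01681, +0.98101); u = 530.4·(+0.45750)/0.98101 + 304.5 = 551.8545, v = 583.8·(-0.01681)/0.98101 + 223.9 = 213.8978
M3: Pc = R·M3+t = (+0.34469, -0.01737, +0.94640); u = 530.4·(+0.34469)/0.94640 + 304.5 = 497.6779, v = 583.8·(-0.01737)/0.94640 + 223.9 = 213.1863

c0=(490.14, 283.61) c1=(543.52, 281.88) c2=(551.85, 213.90) c3=(497.68, 213.19)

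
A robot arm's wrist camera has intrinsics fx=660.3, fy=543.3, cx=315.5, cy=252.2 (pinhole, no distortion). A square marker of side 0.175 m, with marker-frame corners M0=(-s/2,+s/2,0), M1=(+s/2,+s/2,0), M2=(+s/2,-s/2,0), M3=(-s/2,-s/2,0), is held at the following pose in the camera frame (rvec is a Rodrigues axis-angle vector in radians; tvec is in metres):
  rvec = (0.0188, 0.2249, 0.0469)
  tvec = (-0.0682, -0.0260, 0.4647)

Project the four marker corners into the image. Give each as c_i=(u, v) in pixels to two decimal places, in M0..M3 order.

Intrinsics K: fx=660.3, fy=543.3, cx=315.5, cy=252.2
Marker side s = 0.175 m; corners in marker frame (Z=0):
  M0 = (-0.0875, +0.0875, 0)
  M1 = (+0.0875, +0.0875, 0)
  M2 = (+0.0875, -0.0875, 0)
  M3 = (-0.0875, -0.0875, 0)
rvec = (0.0188, 0.2249, 0.0469), |rvec| = θ = 0.23051 rad = 13.207°
Rodrigues: sinθ=0.22847, 1−cosθ=0.02645; R = I + sinθ·[k]× + (1−cosθ)·[k]×²:
    [+0.97373 -0.04438 +0.22335]
    [+0.04859 +0.99873 -0.01338]
    [-0.22247 +0.02388 +0.97465]
t = (-0.0682, -0.0260, 0.4647) m
M0: Pc = R·M0+t = (-0.15728, +0.05714, +0.48626); u = 660.3·(-0.15728)/0.48626 + 315.5 = 101.9195, v = 543.3·(+0.05714)/0.48626 + 252.2 = 316.0400
M1: Pc = R·M1+t = (+0.01312, +0.06564, +0.44732); u = 660.3·(+0.01312)/0.44732 + 315.5 = 334.8633, v = 543.3·(+0.06564)/0.44732 + 252.2 = 331.9241
M2: Pc = R·M2+t = (+0.02088, -0.10914, +0.44314); u = 660.3·(+0.02088)/0.44314 + 315.5 = 346.6186, v = 543.3·(-0.10914)/0.44314 + 252.2 = 118.3964
M3: Pc = R·M3+t = (-0.14952, -0.11764, +0.48208); u = 660.3·(-0.14952)/0.48208 + 315.5 = 110.7056, v = 543.3·(-0.11764)/0.48208 + 252.2 = 119.6193

c0=(101.92, 316.04) c1=(334.86, 331.92) c2=(346.62, 118.40) c3=(110.71, 119.62)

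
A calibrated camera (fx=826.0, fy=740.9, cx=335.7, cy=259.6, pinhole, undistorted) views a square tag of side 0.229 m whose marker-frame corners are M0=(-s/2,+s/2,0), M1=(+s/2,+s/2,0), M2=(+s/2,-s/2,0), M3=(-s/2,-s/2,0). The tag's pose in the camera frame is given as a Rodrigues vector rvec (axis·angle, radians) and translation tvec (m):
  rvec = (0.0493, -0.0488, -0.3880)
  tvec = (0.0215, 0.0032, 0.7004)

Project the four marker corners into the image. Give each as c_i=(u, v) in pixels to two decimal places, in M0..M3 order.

Intrinsics K: fx=826.0, fy=740.9, cx=335.7, cy=259.6
Marker side s = 0.229 m; corners in marker frame (Z=0):
  M0 = (-0.1145, +0.1145, 0)
  M1 = (+0.1145, +0.1145, 0)
  M2 = (+0.1145, -0.1145, 0)
  M3 = (-0.1145, -0.1145, 0)
rvec = (0.0493, -0.0488, -0.3880), |rvec| = θ = 0.39415 rad = 22.583°
Rodrigues: sinθ=0.38403, 1−cosθ=0.07668; R = I + sinθ·[k]× + (1−cosθ)·[k]×²:
    [+0.92452 +0.37684 -0.05699]
    [-0.37922 +0.92450 -0.03869]
    [+0.03811 +0.05738 +0.99763]
t = (0.0215, 0.0032, 0.7004) m
M0: Pc = R·M0+t = (-0.04121, +0.15248, +0.70261); u = 826.0·(-0.04121)/0.70261 + 335.7 = 287.2536, v = 740.9·(+0.15248)/0.70261 + 259.6 = 420.3857
M1: Pc = R·M1+t = (+0.17051, +0.06563, +0.71133); u = 826.0·(+0.17051)/0.71133 + 335.7 = 533.6921, v = 740.9·(+0.06563)/0.71133 + 259.6 = 327.9626
M2: Pc = R·M2+t = (+0.08421, -0.14608, +0.69819); u = 826.0·(+0.08421)/0.69819 + 335.7 = 435.3239, v = 740.9·(-0.14608)/0.69819 + 259.6 = 104.5893
M3: Pc = R·M3+t = (-0.12751, -0.05923, +0.68947); u = 826.0·(-0.12751)/0.68947 + 335.7 = 182.9439, v = 740.9·(-0.05923)/0.68947 + 259.6 = 195.9468

c0=(287.25, 420.39) c1=(533.69, 327.96) c2=(435.32, 104.59) c3=(182.94, 195.95)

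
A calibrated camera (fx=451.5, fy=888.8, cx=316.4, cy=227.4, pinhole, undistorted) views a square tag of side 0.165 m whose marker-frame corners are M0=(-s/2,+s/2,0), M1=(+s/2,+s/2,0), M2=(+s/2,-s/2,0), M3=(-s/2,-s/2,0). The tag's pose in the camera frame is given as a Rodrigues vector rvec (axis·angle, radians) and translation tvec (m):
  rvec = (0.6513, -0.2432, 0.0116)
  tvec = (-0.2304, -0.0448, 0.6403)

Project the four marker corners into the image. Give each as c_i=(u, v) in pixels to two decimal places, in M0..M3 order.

Intrinsics K: fx=451.5, fy=888.8, cx=316.4, cy=227.4
Marker side s = 0.165 m; corners in marker frame (Z=0):
  M0 = (-0.0825, +0.0825, 0)
  M1 = (+0.0825, +0.0825, 0)
  M2 = (+0.0825, -0.0825, 0)
  M3 = (-0.0825, -0.0825, 0)
rvec = (0.6513, -0.2432, 0.0116), |rvec| = θ = 0.69532 rad = 39.839°
Rodrigues: sinθ=0.64063, 1−cosθ=0.23215; R = I + sinθ·[k]× + (1−cosθ)·[k]×²:
    [+0.97153 -0.08675 -0.22044]
    [-0.06537 +0.79625 -0.60143]
    [+0.22770 +0.59872 +0.76791]
t = (-0.2304, -0.0448, 0.6403) m
M0: Pc = R·M0+t = (-0.31771, +0.02628, +0.67091); u = 451.5·(-0.31771)/0.67091 + 316.4 = 102.5927, v = 888.8·(+0.02628)/0.67091 + 227.4 = 262.2197
M1: Pc = R·M1+t = (-0.15740, +0.01550, +0.70848); u = 451.5·(-0.15740)/0.70848 + 316.4 = 216.0889, v = 888.8·(+0.01550)/0.70848 + 227.4 = 246.8418
M2: Pc = R·M2+t = (-0.14309, -0.11588, +0.60969); u = 451.5·(-0.14309)/0.60969 + 316.4 = 210.4349, v = 888.8·(-0.11588)/0.60969 + 227.4 = 58.4664
M3: Pc = R·M3+t = (-0.30340, -0.10510, +0.57212); u = 451.5·(-0.30340)/0.57212 + 316.4 = 76.9699, v = 888.8·(-0.10510)/0.57212 + 227.4 = 64.1292

c0=(102.59, 262.22) c1=(216.09, 246.84) c2=(210.43, 58.47) c3=(76.97, 64.13)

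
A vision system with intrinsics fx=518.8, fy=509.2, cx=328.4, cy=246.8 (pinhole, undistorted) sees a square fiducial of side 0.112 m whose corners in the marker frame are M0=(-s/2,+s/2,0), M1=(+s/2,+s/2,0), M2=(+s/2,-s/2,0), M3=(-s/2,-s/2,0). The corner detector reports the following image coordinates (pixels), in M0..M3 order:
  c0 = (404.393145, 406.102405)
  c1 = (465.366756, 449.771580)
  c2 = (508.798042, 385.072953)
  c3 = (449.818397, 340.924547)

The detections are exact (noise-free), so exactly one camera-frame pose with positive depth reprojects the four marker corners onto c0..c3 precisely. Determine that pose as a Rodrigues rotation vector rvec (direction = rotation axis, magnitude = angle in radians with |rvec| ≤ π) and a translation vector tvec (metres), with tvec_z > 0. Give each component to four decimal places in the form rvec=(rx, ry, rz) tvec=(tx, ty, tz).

rvec=(-0.0753, -0.1654, 0.6425) tvec=(0.1824, 0.2137, 0.7323)

Intrinsics K: fx=518.8, fy=509.2, cx=328.4, cy=246.8
Marker side s = 0.112 m; corners in marker frame (Z=0):
  M0 = (-0.0560, +0.0560, 0)
  M1 = (+0.0560, +0.0560, 0)
  M2 = (+0.0560, -0.0560, 0)
  M3 = (-0.0560, -0.0560, 0)
Detected image corners:
  c0 = (404.393145, 406.102405) px
  c1 = (465.366756, 449.771580) px
  c2 = (508.798042, 385.072953) px
  c3 = (449.818397, 340.924547) px
Planar DLT: solve 8×8 A·h = b for H (H[2,2]=1):
  H  [+616.61705 -472.12964 +457.59796]
  H  [+462.30970 +514.43130 +395.38578]
  H  [+0.17763 -0.16526 +1.00000]
B = K⁻¹H; ‖b₁‖=1.365629, ‖b₂‖=1.365629; λ = 2/(‖b₁‖+‖b₂‖) = 0.732263, sign → tz>0 ⇒ λ=+0.732263
r₁ = λ·B[:,0] = (+0.78799,+0.60179,+0.13007); r₂ = λ·B[:,1] = (-0.58979,+0.79844,-0.12101)
r₃ = r₁×r₂ = (-0.17668,+0.01864,+0.98409); SVD([r₁ r₂ r₃]) → R = UVᵀ:
  R  [+0.78799 -0.58979 -0.17668]
  R  [+0.60179 +0.79844 +0.01864]
  R  [+0.13007 -0.12101 +0.98409]
t = (+0.18236, +0.21368, +0.73226) m
tr R = 2.570523; θ = arccos((tr R − 1)/2) = 0.667678 rad = 38.255°
axis k = ((R−Rᵀ)₃₂, (R−Rᵀ)₁₃, (R−Rᵀ)₂₁) / (2 sinθ) = (-0.112773, -0.247713, +0.962248)
rvec = θ·k = (-0.075296, -0.165392, +0.642472)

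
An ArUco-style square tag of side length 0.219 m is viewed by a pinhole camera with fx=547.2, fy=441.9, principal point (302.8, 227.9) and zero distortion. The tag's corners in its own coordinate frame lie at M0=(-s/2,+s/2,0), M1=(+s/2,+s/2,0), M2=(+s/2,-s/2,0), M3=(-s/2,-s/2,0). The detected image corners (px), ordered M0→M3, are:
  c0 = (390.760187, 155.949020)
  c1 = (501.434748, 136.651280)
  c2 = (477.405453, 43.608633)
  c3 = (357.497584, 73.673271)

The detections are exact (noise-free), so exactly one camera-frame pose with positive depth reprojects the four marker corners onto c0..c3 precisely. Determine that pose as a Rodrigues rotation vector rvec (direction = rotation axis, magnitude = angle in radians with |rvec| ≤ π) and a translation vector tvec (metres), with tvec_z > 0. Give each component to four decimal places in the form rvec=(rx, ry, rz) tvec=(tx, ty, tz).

Intrinsics K: fx=547.2, fy=441.9, cx=302.8, cy=227.9
Marker side s = 0.219 m; corners in marker frame (Z=0):
  M0 = (-0.1095, +0.1095, 0)
  M1 = (+0.1095, +0.1095, 0)
  M2 = (+0.1095, -0.1095, 0)
  M3 = (-0.1095, -0.1095, 0)
Detected image corners:
  c0 = (390.760187, 155.949020) px
  c1 = (501.434748, 136.651280) px
  c2 = (477.405453, 43.608633) px
  c3 = (357.497584, 73.673271) px
Planar DLT: solve 8×8 A·h = b for H (H[2,2]=1):
  H  [+340.57623 +335.59938 +429.81349]
  H  [-155.28125 +447.48699 +105.31424]
  H  [-0.42795 +0.47202 +1.00000]
B = K⁻¹H; ‖b₁‖=0.968743, ‖b₂‖=0.968743; λ = 2/(‖b₁‖+‖b₂‖) = 1.032266, sign → tz>0 ⇒ λ=+1.032266
r₁ = λ·B[:,0] = (+0.88693,-0.13491,-0.44176); r₂ = λ·B[:,1] = (+0.36346,+0.79403,+0.48725)
r₃ = r₁×r₂ = (+0.28503,-0.59273,+0.75328); SVD([r₁ r₂ r₃]) → R = UVᵀ:
  R  [+0.88693 +0.36346 +0.28503]
  R  [-0.13491 +0.79403 -0.59273]
  R  [-0.44176 +0.48725 +0.75328]
t = (+0.23960, -0.28636, +1.03227) m
tr R = 2.434240; θ = arccos((tr R − 1)/2) = 0.771135 rad = 44.183°
axis k = ((R−Rᵀ)₃₂, (R−Rᵀ)₁₃, (R−Rᵀ)₂₁) / (2 sinθ) = (+0.774790, +0.521410, -0.357536)
rvec = θ·k = (+0.597468, +0.402078, -0.275708)

rvec=(0.5975, 0.4021, -0.2757) tvec=(0.2396, -0.2864, 1.0323)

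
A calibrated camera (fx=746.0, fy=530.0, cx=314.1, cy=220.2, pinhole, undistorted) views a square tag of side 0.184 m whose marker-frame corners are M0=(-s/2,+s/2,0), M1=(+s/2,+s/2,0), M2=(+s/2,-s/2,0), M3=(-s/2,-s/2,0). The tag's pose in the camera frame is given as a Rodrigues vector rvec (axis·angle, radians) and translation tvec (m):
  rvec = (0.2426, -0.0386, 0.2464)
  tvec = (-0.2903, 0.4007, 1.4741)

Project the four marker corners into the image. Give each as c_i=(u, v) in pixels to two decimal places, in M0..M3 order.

Intrinsics K: fx=746.0, fy=530.0, cx=314.1, cy=220.2
Marker side s = 0.184 m; corners in marker frame (Z=0):
  M0 = (-0.0920, +0.0920, 0)
  M1 = (+0.0920, +0.0920, 0)
  M2 = (+0.0920, -0.0920, 0)
  M3 = (-0.0920, -0.0920, 0)
rvec = (0.2426, -0.0386, 0.2464), |rvec| = θ = 0.34793 rad = 19.935°
Rodrigues: sinθ=0.34096, 1−cosθ=0.05992; R = I + sinθ·[k]× + (1−cosθ)·[k]×²:
    [+0.96921 -0.24609 -0.00824]
    [+0.23682 +0.94082 -0.24244]
    [+0.06741 +0.23303 +0.97013]
t = (-0.2903, 0.4007, 1.4741) m
M0: Pc = R·M0+t = (-0.40211, +0.46547, +1.48934); u = 746.0·(-0.40211)/1.48934 + 314.1 = 112.6864, v = 530.0·(+0.46547)/1.48934 + 220.2 = 385.8427
M1: Pc = R·M1+t = (-0.22377, +0.50904, +1.50174); u = 746.0·(-0.22377)/1.50174 + 314.1 = 202.9391, v = 530.0·(+0.50904)/1.50174 + 220.2 = 399.8534
M2: Pc = R·M2+t = (-0.17849, +0.33593, +1.45886); u = 746.0·(-0.17849)/1.45886 + 314.1 = 222.8269, v = 530.0·(+0.33593)/1.45886 + 220.2 = 342.2431
M3: Pc = R·M3+t = (-0.35683, +0.29236, +1.44646); u = 746.0·(-0.35683)/1.44646 + 314.1 = 130.0694, v = 530.0·(+0.29236)/1.44646 + 220.2 = 327.3231

c0=(112.69, 385.84) c1=(202.94, 399.85) c2=(222.83, 342.24) c3=(130.07, 327.32)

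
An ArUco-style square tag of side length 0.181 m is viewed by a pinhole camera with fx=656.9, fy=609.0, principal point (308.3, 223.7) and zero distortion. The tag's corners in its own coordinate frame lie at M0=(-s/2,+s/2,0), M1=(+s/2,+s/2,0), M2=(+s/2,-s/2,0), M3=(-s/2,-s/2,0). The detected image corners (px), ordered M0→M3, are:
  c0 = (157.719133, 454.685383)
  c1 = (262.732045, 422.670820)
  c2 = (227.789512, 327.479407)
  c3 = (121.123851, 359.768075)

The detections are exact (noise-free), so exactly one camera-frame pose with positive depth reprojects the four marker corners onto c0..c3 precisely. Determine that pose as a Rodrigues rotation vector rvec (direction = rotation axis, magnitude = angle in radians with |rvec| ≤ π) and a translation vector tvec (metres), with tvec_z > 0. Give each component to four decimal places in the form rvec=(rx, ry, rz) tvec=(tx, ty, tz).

Intrinsics K: fx=656.9, fy=609.0, cx=308.3, cy=223.7
Marker side s = 0.181 m; corners in marker frame (Z=0):
  M0 = (-0.0905, +0.0905, 0)
  M1 = (+0.0905, +0.0905, 0)
  M2 = (+0.0905, -0.0905, 0)
  M3 = (-0.0905, -0.0905, 0)
Detected image corners:
  c0 = (157.719133, 454.685383) px
  c1 = (262.732045, 422.670820) px
  c2 = (227.789512, 327.479407) px
  c3 = (121.123851, 359.768075) px
Planar DLT: solve 8×8 A·h = b for H (H[2,2]=1):
  H  [+587.00052 +213.43453 +192.53122]
  H  [-172.97654 +557.33745 +391.48742]
  H  [+0.01189 +0.08226 +1.00000]
B = K⁻¹H; ‖b₁‖=0.933746, ‖b₂‖=0.933746; λ = 2/(‖b₁‖+‖b₂‖) = 1.070956, sign → tz>0 ⇒ λ=+1.070956
r₁ = λ·B[:,0] = (+0.95102,-0.30887,+0.01273); r₂ = λ·B[:,1] = (+0.30662,+0.94775,+0.08809)
r₃ = r₁×r₂ = (-0.03928,-0.07987,+0.99603); SVD([r₁ r₂ r₃]) → R = UVᵀ:
  R  [+0.95102 +0.30662 -0.03928]
  R  [-0.30887 +0.94775 -0.07987]
  R  [+0.01273 +0.08809 +0.99603]
t = (-0.18874, +0.29506, +1.07096) m
tr R = 2.894798; θ = arccos((tr R − 1)/2) = 0.325788 rad = 18.666°
axis k = ((R−Rᵀ)₃₂, (R−Rᵀ)₁₃, (R−Rᵀ)₂₁) / (2 sinθ) = (+0.262400, -0.081255, -0.961532)
rvec = θ·k = (+0.085487, -0.026472, -0.313256)

rvec=(0.0855, -0.0265, -0.3133) tvec=(-0.1887, 0.2951, 1.0710)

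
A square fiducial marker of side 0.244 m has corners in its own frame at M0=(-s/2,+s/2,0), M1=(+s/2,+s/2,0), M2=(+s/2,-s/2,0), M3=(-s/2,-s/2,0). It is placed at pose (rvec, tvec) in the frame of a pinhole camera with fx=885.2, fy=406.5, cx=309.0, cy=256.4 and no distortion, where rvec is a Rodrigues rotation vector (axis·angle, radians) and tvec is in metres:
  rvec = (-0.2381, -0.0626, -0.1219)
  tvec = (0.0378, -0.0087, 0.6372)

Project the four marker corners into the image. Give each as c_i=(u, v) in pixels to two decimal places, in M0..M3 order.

Intrinsics K: fx=885.2, fy=406.5, cx=309.0, cy=256.4
Marker side s = 0.244 m; corners in marker frame (Z=0):
  M0 = (-0.1220, +0.1220, 0)
  M1 = (+0.1220, +0.1220, 0)
  M2 = (+0.1220, -0.1220, 0)
  M3 = (-0.1220, -0.1220, 0)
rvec = (-0.2381, -0.0626, -0.1219), |rvec| = θ = 0.27472 rad = 15.740°
Rodrigues: sinθ=0.27128, 1−cosθ=0.03750; R = I + sinθ·[k]× + (1−cosθ)·[k]×²:
    [+0.99067 +0.12778 -0.04739]
    [-0.11297 +0.96445 +0.23891]
    [+0.07624 -0.23132 +0.96988]
t = (0.0378, -0.0087, 0.6372) m
M0: Pc = R·M0+t = (-0.06747, +0.12274, +0.59968); u = 885.2·(-0.06747)/0.59968 + 309.0 = 209.4017, v = 406.5·(+0.12274)/0.59968 + 256.4 = 339.6043
M1: Pc = R·M1+t = (+0.17425, +0.09518, +0.61828); u = 885.2·(+0.17425)/0.61828 + 309.0 = 558.4774, v = 406.5·(+0.09518)/0.61828 + 256.4 = 318.9785
M2: Pc = R·M2+t = (+0.14307, -0.14014, +0.67472); u = 885.2·(+0.14307)/0.67472 + 309.0 = 496.7038, v = 406.5·(-0.14014)/0.67472 + 256.4 = 171.9670
M3: Pc = R·M3+t = (-0.09865, -0.11258, +0.65612); u = 885.2·(-0.09865)/0.65612 + 309.0 = 175.9063, v = 406.5·(-0.11258)/0.65612 + 256.4 = 186.6505

c0=(209.40, 339.60) c1=(558.48, 318.98) c2=(496.70, 171.97) c3=(175.91, 186.65)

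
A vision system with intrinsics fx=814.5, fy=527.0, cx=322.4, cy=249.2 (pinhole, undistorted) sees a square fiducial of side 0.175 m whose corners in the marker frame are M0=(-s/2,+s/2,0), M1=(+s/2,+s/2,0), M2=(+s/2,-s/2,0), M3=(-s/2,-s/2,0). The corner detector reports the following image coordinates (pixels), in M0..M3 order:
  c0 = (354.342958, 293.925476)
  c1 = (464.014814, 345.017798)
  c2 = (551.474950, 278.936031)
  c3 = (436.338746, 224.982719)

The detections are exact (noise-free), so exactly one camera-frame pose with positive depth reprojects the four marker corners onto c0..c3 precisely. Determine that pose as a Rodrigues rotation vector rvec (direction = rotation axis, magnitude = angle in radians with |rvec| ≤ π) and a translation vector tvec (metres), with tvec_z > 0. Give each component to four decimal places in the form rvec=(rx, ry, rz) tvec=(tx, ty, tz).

Intrinsics K: fx=814.5, fy=527.0, cx=322.4, cy=249.2
Marker side s = 0.175 m; corners in marker frame (Z=0):
  M0 = (-0.0875, +0.0875, 0)
  M1 = (+0.0875, +0.0875, 0)
  M2 = (+0.0875, -0.0875, 0)
  M3 = (-0.0875, -0.0875, 0)
Detected image corners:
  c0 = (354.342958, 293.925476) px
  c1 = (464.014814, 345.017798) px
  c2 = (551.474950, 278.936031) px
  c3 = (436.338746, 224.982719) px
Planar DLT: solve 8×8 A·h = b for H (H[2,2]=1):
  H  [+649.32462 -353.16037 +450.54800]
  H  [+304.61298 +468.67719 +286.61028]
  H  [+0.01642 +0.29016 +1.00000]
B = K⁻¹H; ‖b₁‖=0.975026, ‖b₂‖=0.975026; λ = 2/(‖b₁‖+‖b₂‖) = 1.025614, sign → tz>0 ⇒ λ=+1.025614
r₁ = λ·B[:,0] = (+0.81096,+0.58486,+0.01684); r₂ = λ·B[:,1] = (-0.56249,+0.77139,+0.29760)
r₃ = r₁×r₂ = (+0.16106,-0.25081,+0.95454); SVD([r₁ r₂ r₃]) → R = UVᵀ:
  R  [+0.81096 -0.56249 +0.16106]
  R  [+0.58486 +0.77139 -0.25081]
  R  [+0.01684 +0.29760 +0.95454]
t = (+0.16136, +0.07281, +1.02561) m
tr R = 2.536891; θ = arccos((tr R − 1)/2) = 0.694388 rad = 39.786°
axis k = ((R−Rᵀ)₃₂, (R−Rᵀ)₁₃, (R−Rᵀ)₂₁) / (2 sinθ) = (+0.428499, +0.112694, +0.896487)
rvec = θ·k = (+0.297545, +0.078253, +0.622510)

rvec=(0.2975, 0.0783, 0.6225) tvec=(0.1614, 0.0728, 1.0256)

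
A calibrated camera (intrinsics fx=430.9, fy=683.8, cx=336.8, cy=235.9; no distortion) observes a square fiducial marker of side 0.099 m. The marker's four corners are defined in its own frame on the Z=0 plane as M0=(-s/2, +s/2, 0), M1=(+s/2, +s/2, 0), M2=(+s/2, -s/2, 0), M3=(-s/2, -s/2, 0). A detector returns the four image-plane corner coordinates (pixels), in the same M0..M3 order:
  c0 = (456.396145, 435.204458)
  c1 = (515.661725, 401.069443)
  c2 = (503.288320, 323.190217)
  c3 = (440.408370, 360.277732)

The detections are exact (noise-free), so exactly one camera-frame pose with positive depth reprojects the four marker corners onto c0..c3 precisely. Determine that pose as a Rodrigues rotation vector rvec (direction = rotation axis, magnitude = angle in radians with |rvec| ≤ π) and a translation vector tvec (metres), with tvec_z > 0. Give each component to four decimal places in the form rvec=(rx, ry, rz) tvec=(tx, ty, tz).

Intrinsics K: fx=430.9, fy=683.8, cx=336.8, cy=235.9
Marker side s = 0.099 m; corners in marker frame (Z=0):
  M0 = (-0.0495, +0.0495, 0)
  M1 = (+0.0495, +0.0495, 0)
  M2 = (+0.0495, -0.0495, 0)
  M3 = (-0.0495, -0.0495, 0)
Detected image corners:
  c0 = (456.396145, 435.204458) px
  c1 = (515.661725, 401.069443) px
  c2 = (503.288320, 323.190217) px
  c3 = (440.408370, 360.277732) px
Planar DLT: solve 8×8 A·h = b for H (H[2,2]=1):
  H  [+568.05706 +440.84469 +479.00429]
  H  [-397.54970 +1007.68765 +381.19898]
  H  [-0.10080 +0.62120 +1.00000]
B = K⁻¹H; ‖b₁‖=1.503599, ‖b₂‖=1.503599; λ = 2/(‖b₁‖+‖b₂‖) = 0.665071, sign → tz>0 ⇒ λ=+0.665071
r₁ = λ·B[:,0] = (+0.92917,-0.36353,-0.06704); r₂ = λ·B[:,1] = (+0.35750,+0.83756,+0.41314)
r₃ = r₁×r₂ = (-0.09404,-0.40784,+0.90820); SVD([r₁ r₂ r₃]) → R = UVᵀ:
  R  [+0.92917 +0.35750 -0.09404]
  R  [-0.36353 +0.83756 -0.40784]
  R  [-0.06704 +0.41314 +0.90820]
t = (+0.21948, +0.14132, +0.66507) m
tr R = 2.674923; θ = arccos((tr R − 1)/2) = 0.578175 rad = 33.127°
axis k = ((R−Rᵀ)₃₂, (R−Rᵀ)₁₃, (R−Rᵀ)₂₁) / (2 sinθ) = (+0.751133, -0.024701, -0.659688)
rvec = θ·k = (+0.434286, -0.014282, -0.381415)

rvec=(0.4343, -0.0143, -0.3814) tvec=(0.2195, 0.1413, 0.6651)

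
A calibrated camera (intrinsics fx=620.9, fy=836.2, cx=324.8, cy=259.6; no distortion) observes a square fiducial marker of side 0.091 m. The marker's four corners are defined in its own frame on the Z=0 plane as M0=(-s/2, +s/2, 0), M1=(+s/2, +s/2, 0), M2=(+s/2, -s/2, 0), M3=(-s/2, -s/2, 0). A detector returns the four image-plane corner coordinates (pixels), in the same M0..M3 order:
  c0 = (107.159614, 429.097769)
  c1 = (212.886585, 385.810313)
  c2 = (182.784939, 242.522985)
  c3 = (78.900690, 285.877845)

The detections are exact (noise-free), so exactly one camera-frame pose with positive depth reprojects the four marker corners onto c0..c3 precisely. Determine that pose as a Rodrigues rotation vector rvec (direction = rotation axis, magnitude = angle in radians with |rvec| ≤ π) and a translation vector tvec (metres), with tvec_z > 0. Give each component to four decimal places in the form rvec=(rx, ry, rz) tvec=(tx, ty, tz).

rvec=(-0.0853, 0.0432, -0.2963) tvec=(-0.1477, 0.0462, 0.5105)

Intrinsics K: fx=620.9, fy=836.2, cx=324.8, cy=259.6
Marker side s = 0.091 m; corners in marker frame (Z=0):
  M0 = (-0.0455, +0.0455, 0)
  M1 = (+0.0455, +0.0455, 0)
  M2 = (+0.0455, -0.0455, 0)
  M3 = (-0.0455, -0.0455, 0)
Detected image corners:
  c0 = (107.159614, 429.097769) px
  c1 = (212.886585, 385.810313) px
  c2 = (182.784939, 242.522985) px
  c3 = (78.900690, 285.877845) px
Planar DLT: solve 8×8 A·h = b for H (H[2,2]=1):
  H  [+1143.09735 +294.91134 +145.17567]
  H  [-495.75945 +1514.81373 +335.30859]
  H  [-0.05866 -0.17688 +1.00000]
B = K⁻¹H; ‖b₁‖=1.958828, ‖b₂‖=1.958828; λ = 2/(‖b₁‖+‖b₂‖) = 0.510509, sign → tz>0 ⇒ λ=+0.510509
r₁ = λ·B[:,0] = (+0.95553,-0.29337,-0.02995); r₂ = λ·B[:,1] = (+0.28971,+0.95284,-0.09030)
r₃ = r₁×r₂ = (+0.05503,+0.07761,+0.99546); SVD([r₁ r₂ r₃]) → R = UVᵀ:
  R  [+0.95553 +0.28971 +0.05503]
  R  [-0.29337 +0.95284 +0.07761]
  R  [-0.02995 -0.09030 +0.99546]
t = (-0.14769, +0.04622, +0.51051) m
tr R = 2.903838; θ = arccos((tr R − 1)/2) = 0.311356 rad = 17.839°
axis k = ((R−Rᵀ)₃₂, (R−Rᵀ)₁₃, (R−Rᵀ)₂₁) / (2 sinθ) = (-0.274043, +0.138685, -0.951665)
rvec = θ·k = (-0.085325, +0.043180, -0.296307)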